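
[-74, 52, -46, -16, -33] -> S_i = Random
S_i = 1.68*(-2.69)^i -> [1.68, -4.52, 12.16, -32.7, 87.97]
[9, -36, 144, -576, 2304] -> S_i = 9*-4^i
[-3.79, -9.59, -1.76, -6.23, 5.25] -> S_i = Random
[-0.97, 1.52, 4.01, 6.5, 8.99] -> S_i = -0.97 + 2.49*i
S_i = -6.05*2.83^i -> [-6.05, -17.12, -48.45, -137.12, -388.06]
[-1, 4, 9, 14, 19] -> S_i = -1 + 5*i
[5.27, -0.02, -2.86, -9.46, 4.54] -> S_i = Random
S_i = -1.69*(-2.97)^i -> [-1.69, 5.02, -14.91, 44.27, -131.5]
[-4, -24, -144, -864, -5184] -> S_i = -4*6^i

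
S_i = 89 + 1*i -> [89, 90, 91, 92, 93]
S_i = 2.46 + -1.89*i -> [2.46, 0.57, -1.32, -3.21, -5.1]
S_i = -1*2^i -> [-1, -2, -4, -8, -16]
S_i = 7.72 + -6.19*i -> [7.72, 1.53, -4.66, -10.85, -17.04]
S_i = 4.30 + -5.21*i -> [4.3, -0.91, -6.12, -11.33, -16.54]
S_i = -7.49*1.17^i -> [-7.49, -8.76, -10.25, -12.0, -14.04]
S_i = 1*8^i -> [1, 8, 64, 512, 4096]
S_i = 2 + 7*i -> [2, 9, 16, 23, 30]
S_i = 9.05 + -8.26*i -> [9.05, 0.79, -7.47, -15.73, -23.99]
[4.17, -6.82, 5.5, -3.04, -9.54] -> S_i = Random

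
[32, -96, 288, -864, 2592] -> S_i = 32*-3^i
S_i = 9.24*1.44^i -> [9.24, 13.31, 19.16, 27.59, 39.73]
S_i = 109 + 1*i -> [109, 110, 111, 112, 113]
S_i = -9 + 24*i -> [-9, 15, 39, 63, 87]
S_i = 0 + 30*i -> [0, 30, 60, 90, 120]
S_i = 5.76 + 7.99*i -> [5.76, 13.75, 21.74, 29.73, 37.72]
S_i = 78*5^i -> [78, 390, 1950, 9750, 48750]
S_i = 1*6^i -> [1, 6, 36, 216, 1296]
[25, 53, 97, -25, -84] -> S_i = Random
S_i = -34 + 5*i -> [-34, -29, -24, -19, -14]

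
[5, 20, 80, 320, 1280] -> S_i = 5*4^i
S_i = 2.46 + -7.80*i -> [2.46, -5.34, -13.14, -20.94, -28.74]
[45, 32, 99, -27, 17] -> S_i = Random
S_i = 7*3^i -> [7, 21, 63, 189, 567]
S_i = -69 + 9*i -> [-69, -60, -51, -42, -33]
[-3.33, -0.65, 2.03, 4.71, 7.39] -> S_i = -3.33 + 2.68*i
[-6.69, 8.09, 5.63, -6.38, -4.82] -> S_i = Random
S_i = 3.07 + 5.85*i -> [3.07, 8.92, 14.77, 20.62, 26.47]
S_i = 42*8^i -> [42, 336, 2688, 21504, 172032]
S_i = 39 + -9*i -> [39, 30, 21, 12, 3]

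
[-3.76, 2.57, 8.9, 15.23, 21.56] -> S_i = -3.76 + 6.33*i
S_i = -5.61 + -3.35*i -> [-5.61, -8.96, -12.31, -15.66, -19.01]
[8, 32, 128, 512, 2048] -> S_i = 8*4^i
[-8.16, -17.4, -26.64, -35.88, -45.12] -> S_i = -8.16 + -9.24*i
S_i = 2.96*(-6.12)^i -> [2.96, -18.12, 110.87, -678.49, 4152.38]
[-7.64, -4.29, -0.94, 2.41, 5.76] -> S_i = -7.64 + 3.35*i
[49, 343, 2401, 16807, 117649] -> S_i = 49*7^i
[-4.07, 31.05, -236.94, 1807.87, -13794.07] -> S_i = -4.07*(-7.63)^i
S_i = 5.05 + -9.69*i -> [5.05, -4.64, -14.33, -24.02, -33.71]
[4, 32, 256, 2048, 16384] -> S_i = 4*8^i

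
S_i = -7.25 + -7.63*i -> [-7.25, -14.88, -22.51, -30.14, -37.77]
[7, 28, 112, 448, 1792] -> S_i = 7*4^i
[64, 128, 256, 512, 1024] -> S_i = 64*2^i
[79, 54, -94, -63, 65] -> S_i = Random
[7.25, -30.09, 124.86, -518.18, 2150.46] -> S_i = 7.25*(-4.15)^i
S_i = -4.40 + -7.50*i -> [-4.4, -11.9, -19.4, -26.9, -34.4]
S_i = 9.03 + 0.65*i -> [9.03, 9.68, 10.33, 10.98, 11.63]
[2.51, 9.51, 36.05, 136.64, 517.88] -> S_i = 2.51*3.79^i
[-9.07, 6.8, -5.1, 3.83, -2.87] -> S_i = -9.07*(-0.75)^i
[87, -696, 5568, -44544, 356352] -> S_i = 87*-8^i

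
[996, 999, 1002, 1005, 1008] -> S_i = 996 + 3*i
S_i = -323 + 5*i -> [-323, -318, -313, -308, -303]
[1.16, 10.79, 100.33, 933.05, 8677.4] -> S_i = 1.16*9.30^i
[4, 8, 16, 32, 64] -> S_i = 4*2^i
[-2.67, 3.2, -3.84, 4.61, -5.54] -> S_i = -2.67*(-1.20)^i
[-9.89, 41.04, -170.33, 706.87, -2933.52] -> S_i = -9.89*(-4.15)^i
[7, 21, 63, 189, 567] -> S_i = 7*3^i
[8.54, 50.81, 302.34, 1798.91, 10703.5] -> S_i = 8.54*5.95^i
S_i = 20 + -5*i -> [20, 15, 10, 5, 0]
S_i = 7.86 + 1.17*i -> [7.86, 9.03, 10.2, 11.37, 12.54]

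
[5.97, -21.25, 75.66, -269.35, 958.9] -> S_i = 5.97*(-3.56)^i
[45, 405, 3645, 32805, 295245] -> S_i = 45*9^i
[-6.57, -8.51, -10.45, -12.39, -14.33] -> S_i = -6.57 + -1.94*i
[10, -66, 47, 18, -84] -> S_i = Random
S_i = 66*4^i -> [66, 264, 1056, 4224, 16896]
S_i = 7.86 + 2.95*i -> [7.86, 10.81, 13.76, 16.71, 19.66]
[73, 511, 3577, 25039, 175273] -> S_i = 73*7^i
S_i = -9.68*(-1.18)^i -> [-9.68, 11.42, -13.48, 15.9, -18.77]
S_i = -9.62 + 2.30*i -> [-9.62, -7.32, -5.02, -2.72, -0.42]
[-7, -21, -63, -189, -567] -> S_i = -7*3^i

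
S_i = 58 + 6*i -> [58, 64, 70, 76, 82]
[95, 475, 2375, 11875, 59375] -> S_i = 95*5^i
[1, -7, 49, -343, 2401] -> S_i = 1*-7^i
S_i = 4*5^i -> [4, 20, 100, 500, 2500]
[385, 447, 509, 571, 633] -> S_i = 385 + 62*i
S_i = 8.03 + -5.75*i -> [8.03, 2.28, -3.47, -9.22, -14.97]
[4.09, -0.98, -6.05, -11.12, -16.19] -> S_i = 4.09 + -5.07*i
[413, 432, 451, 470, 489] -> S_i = 413 + 19*i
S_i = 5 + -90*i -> [5, -85, -175, -265, -355]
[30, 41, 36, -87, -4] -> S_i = Random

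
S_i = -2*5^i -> [-2, -10, -50, -250, -1250]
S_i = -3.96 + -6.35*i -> [-3.96, -10.31, -16.66, -23.01, -29.36]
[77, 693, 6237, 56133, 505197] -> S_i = 77*9^i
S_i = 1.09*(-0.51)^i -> [1.09, -0.56, 0.28, -0.14, 0.07]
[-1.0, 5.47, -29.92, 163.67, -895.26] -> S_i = -1.00*(-5.47)^i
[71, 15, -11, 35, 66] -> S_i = Random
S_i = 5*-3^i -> [5, -15, 45, -135, 405]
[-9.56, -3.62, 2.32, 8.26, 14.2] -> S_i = -9.56 + 5.94*i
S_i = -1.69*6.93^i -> [-1.69, -11.71, -81.16, -562.45, -3897.8]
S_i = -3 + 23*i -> [-3, 20, 43, 66, 89]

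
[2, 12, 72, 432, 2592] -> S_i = 2*6^i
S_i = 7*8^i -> [7, 56, 448, 3584, 28672]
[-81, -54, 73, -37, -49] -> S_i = Random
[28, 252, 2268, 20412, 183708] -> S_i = 28*9^i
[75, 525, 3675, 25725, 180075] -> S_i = 75*7^i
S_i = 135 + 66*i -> [135, 201, 267, 333, 399]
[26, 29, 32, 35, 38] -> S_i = 26 + 3*i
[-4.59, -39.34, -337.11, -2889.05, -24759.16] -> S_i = -4.59*8.57^i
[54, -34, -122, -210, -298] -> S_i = 54 + -88*i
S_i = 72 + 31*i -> [72, 103, 134, 165, 196]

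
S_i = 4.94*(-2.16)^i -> [4.94, -10.67, 23.05, -49.78, 107.53]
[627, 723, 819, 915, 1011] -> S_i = 627 + 96*i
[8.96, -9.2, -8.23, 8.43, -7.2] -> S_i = Random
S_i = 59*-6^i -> [59, -354, 2124, -12744, 76464]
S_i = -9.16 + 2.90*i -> [-9.16, -6.26, -3.36, -0.46, 2.44]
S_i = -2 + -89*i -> [-2, -91, -180, -269, -358]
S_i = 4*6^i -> [4, 24, 144, 864, 5184]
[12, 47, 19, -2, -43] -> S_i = Random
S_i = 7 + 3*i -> [7, 10, 13, 16, 19]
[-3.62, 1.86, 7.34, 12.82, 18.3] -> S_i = -3.62 + 5.48*i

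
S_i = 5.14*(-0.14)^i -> [5.14, -0.72, 0.1, -0.01, 0.0]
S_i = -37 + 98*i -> [-37, 61, 159, 257, 355]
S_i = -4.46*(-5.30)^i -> [-4.46, 23.64, -125.28, 663.99, -3519.15]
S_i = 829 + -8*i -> [829, 821, 813, 805, 797]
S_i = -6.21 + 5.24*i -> [-6.21, -0.97, 4.27, 9.51, 14.75]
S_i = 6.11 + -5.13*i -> [6.11, 0.98, -4.15, -9.28, -14.41]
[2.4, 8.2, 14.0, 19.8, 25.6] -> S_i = 2.40 + 5.80*i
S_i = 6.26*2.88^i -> [6.26, 18.03, 51.92, 149.54, 430.67]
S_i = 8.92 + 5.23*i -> [8.92, 14.15, 19.38, 24.61, 29.84]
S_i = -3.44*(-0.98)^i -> [-3.44, 3.37, -3.3, 3.24, -3.17]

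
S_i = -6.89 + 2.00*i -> [-6.89, -4.89, -2.89, -0.89, 1.11]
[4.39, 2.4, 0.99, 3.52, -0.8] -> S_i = Random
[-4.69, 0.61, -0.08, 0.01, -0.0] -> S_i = -4.69*(-0.13)^i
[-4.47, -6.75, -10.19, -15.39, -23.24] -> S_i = -4.47*1.51^i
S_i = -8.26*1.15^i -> [-8.26, -9.5, -10.92, -12.56, -14.45]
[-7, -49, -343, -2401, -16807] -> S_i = -7*7^i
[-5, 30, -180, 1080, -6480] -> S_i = -5*-6^i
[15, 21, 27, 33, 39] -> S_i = 15 + 6*i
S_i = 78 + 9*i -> [78, 87, 96, 105, 114]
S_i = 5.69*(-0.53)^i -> [5.69, -3.02, 1.6, -0.85, 0.45]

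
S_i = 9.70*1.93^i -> [9.7, 18.72, 36.13, 69.73, 134.59]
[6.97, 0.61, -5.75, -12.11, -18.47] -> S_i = 6.97 + -6.36*i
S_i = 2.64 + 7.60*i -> [2.64, 10.24, 17.84, 25.44, 33.04]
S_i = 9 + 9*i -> [9, 18, 27, 36, 45]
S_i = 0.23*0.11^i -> [0.23, 0.03, 0.0, 0.0, 0.0]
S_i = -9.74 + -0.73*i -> [-9.74, -10.47, -11.2, -11.93, -12.66]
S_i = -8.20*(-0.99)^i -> [-8.2, 8.12, -8.04, 7.96, -7.88]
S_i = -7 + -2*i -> [-7, -9, -11, -13, -15]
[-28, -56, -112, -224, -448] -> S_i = -28*2^i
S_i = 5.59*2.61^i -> [5.59, 14.59, 38.08, 99.39, 259.4]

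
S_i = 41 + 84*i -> [41, 125, 209, 293, 377]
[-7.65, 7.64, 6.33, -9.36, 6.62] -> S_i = Random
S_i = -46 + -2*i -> [-46, -48, -50, -52, -54]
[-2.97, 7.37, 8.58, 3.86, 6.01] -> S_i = Random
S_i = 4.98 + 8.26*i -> [4.98, 13.24, 21.5, 29.76, 38.02]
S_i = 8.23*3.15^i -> [8.23, 25.92, 81.66, 257.24, 810.29]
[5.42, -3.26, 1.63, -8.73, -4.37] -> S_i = Random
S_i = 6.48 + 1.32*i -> [6.48, 7.8, 9.12, 10.44, 11.76]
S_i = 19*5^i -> [19, 95, 475, 2375, 11875]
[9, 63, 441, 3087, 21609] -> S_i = 9*7^i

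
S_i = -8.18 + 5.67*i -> [-8.18, -2.51, 3.16, 8.83, 14.5]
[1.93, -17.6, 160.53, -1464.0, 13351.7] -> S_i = 1.93*(-9.12)^i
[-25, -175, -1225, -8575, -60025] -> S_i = -25*7^i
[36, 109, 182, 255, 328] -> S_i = 36 + 73*i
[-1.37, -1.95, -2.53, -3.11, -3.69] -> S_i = -1.37 + -0.58*i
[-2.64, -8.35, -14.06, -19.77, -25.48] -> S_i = -2.64 + -5.71*i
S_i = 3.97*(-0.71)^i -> [3.97, -2.82, 2.0, -1.42, 1.01]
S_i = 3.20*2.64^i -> [3.2, 8.45, 22.3, 58.88, 155.44]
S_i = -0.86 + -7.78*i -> [-0.86, -8.64, -16.42, -24.2, -31.98]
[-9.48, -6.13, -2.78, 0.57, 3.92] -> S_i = -9.48 + 3.35*i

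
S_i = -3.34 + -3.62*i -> [-3.34, -6.96, -10.58, -14.2, -17.82]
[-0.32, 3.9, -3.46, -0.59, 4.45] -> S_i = Random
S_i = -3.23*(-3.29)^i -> [-3.23, 10.63, -34.96, 115.02, -378.43]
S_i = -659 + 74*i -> [-659, -585, -511, -437, -363]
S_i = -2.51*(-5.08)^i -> [-2.51, 12.75, -64.77, 329.05, -1671.59]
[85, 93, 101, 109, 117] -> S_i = 85 + 8*i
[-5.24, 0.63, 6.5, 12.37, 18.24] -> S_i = -5.24 + 5.87*i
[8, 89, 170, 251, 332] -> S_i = 8 + 81*i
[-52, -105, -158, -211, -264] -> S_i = -52 + -53*i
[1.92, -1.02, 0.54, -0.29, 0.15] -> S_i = 1.92*(-0.53)^i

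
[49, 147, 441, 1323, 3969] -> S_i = 49*3^i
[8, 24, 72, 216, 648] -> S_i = 8*3^i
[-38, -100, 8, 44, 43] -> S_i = Random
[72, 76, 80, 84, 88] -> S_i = 72 + 4*i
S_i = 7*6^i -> [7, 42, 252, 1512, 9072]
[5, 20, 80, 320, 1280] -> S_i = 5*4^i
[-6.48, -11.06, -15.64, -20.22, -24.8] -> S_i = -6.48 + -4.58*i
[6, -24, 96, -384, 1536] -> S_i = 6*-4^i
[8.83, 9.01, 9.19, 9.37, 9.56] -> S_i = 8.83*1.02^i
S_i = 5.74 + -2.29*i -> [5.74, 3.45, 1.16, -1.13, -3.42]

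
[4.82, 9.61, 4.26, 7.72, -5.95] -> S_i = Random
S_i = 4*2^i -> [4, 8, 16, 32, 64]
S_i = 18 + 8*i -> [18, 26, 34, 42, 50]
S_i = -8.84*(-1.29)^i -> [-8.84, 11.4, -14.71, 18.98, -24.48]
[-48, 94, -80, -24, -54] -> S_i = Random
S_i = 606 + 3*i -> [606, 609, 612, 615, 618]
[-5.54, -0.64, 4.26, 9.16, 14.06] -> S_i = -5.54 + 4.90*i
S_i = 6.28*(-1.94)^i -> [6.28, -12.18, 23.64, -45.85, 88.95]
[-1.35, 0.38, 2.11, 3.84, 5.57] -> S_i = -1.35 + 1.73*i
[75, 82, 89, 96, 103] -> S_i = 75 + 7*i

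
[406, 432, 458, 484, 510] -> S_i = 406 + 26*i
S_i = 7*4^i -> [7, 28, 112, 448, 1792]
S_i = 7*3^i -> [7, 21, 63, 189, 567]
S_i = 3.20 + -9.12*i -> [3.2, -5.92, -15.04, -24.16, -33.28]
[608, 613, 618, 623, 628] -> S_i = 608 + 5*i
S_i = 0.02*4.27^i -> [0.02, 0.09, 0.36, 1.56, 6.65]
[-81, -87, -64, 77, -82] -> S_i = Random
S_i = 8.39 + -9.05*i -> [8.39, -0.66, -9.71, -18.76, -27.81]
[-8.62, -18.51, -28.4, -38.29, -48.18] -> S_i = -8.62 + -9.89*i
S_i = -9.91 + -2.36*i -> [-9.91, -12.27, -14.63, -16.99, -19.35]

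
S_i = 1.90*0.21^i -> [1.9, 0.4, 0.08, 0.02, 0.0]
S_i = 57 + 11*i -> [57, 68, 79, 90, 101]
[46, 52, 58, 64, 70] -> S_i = 46 + 6*i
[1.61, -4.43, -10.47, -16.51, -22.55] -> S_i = 1.61 + -6.04*i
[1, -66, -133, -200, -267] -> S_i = 1 + -67*i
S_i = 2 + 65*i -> [2, 67, 132, 197, 262]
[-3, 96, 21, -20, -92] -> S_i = Random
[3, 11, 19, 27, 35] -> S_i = 3 + 8*i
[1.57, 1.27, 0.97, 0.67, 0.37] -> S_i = 1.57 + -0.30*i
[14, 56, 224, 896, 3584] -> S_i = 14*4^i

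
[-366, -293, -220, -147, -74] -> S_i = -366 + 73*i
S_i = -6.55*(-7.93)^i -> [-6.55, 51.94, -411.9, 3266.34, -25902.04]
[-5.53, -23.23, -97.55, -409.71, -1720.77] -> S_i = -5.53*4.20^i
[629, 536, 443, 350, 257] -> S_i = 629 + -93*i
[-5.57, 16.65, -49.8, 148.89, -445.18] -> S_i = -5.57*(-2.99)^i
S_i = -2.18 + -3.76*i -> [-2.18, -5.94, -9.7, -13.46, -17.22]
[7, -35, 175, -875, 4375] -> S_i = 7*-5^i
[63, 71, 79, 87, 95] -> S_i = 63 + 8*i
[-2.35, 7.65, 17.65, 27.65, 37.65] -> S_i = -2.35 + 10.00*i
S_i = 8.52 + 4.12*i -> [8.52, 12.64, 16.76, 20.88, 25.0]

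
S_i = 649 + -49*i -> [649, 600, 551, 502, 453]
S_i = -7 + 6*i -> [-7, -1, 5, 11, 17]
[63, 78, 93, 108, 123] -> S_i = 63 + 15*i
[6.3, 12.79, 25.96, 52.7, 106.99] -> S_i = 6.30*2.03^i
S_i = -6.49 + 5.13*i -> [-6.49, -1.36, 3.77, 8.9, 14.03]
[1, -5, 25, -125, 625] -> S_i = 1*-5^i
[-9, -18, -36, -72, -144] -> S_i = -9*2^i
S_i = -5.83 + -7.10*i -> [-5.83, -12.93, -20.03, -27.13, -34.23]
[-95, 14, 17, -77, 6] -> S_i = Random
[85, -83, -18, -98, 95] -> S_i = Random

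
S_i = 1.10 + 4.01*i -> [1.1, 5.11, 9.12, 13.13, 17.14]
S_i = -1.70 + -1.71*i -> [-1.7, -3.41, -5.12, -6.83, -8.54]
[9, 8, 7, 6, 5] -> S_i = 9 + -1*i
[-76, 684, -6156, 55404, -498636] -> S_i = -76*-9^i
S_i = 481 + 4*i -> [481, 485, 489, 493, 497]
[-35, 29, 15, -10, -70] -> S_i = Random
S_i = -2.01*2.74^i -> [-2.01, -5.51, -15.09, -41.35, -113.29]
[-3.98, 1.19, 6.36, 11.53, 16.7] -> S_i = -3.98 + 5.17*i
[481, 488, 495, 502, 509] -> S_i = 481 + 7*i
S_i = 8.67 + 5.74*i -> [8.67, 14.41, 20.15, 25.89, 31.63]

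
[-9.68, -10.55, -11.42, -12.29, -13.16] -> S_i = -9.68 + -0.87*i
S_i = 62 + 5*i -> [62, 67, 72, 77, 82]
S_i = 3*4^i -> [3, 12, 48, 192, 768]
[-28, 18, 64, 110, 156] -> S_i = -28 + 46*i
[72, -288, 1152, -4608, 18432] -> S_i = 72*-4^i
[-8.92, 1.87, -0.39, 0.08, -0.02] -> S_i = -8.92*(-0.21)^i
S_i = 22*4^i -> [22, 88, 352, 1408, 5632]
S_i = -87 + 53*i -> [-87, -34, 19, 72, 125]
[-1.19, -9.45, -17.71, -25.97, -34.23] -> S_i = -1.19 + -8.26*i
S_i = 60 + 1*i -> [60, 61, 62, 63, 64]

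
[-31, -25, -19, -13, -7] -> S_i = -31 + 6*i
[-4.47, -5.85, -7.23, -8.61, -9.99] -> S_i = -4.47 + -1.38*i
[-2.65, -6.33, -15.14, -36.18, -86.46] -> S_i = -2.65*2.39^i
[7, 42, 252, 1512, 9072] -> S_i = 7*6^i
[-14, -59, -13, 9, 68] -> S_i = Random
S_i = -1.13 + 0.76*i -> [-1.13, -0.37, 0.39, 1.15, 1.91]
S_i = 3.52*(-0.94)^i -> [3.52, -3.31, 3.11, -2.92, 2.75]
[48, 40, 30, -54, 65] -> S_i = Random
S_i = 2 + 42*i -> [2, 44, 86, 128, 170]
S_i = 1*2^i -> [1, 2, 4, 8, 16]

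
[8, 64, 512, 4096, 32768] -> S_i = 8*8^i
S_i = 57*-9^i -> [57, -513, 4617, -41553, 373977]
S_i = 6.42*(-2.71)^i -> [6.42, -17.4, 47.15, -127.77, 346.27]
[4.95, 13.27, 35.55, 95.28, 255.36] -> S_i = 4.95*2.68^i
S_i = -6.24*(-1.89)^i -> [-6.24, 11.79, -22.29, 42.13, -79.62]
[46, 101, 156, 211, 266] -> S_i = 46 + 55*i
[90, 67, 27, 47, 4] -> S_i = Random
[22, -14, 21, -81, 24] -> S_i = Random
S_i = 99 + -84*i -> [99, 15, -69, -153, -237]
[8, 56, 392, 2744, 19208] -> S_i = 8*7^i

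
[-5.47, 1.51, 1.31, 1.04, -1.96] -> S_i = Random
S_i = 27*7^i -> [27, 189, 1323, 9261, 64827]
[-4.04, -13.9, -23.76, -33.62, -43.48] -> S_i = -4.04 + -9.86*i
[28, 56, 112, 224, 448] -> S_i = 28*2^i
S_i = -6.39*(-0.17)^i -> [-6.39, 1.09, -0.18, 0.03, -0.01]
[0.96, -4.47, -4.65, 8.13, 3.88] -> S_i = Random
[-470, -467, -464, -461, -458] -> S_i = -470 + 3*i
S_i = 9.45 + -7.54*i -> [9.45, 1.91, -5.63, -13.17, -20.71]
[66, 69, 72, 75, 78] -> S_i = 66 + 3*i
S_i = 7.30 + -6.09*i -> [7.3, 1.21, -4.88, -10.97, -17.06]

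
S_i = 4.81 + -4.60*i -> [4.81, 0.21, -4.39, -8.99, -13.59]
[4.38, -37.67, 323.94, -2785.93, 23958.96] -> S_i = 4.38*(-8.60)^i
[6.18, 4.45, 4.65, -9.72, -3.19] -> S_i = Random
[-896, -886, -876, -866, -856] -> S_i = -896 + 10*i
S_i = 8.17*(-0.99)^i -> [8.17, -8.09, 8.01, -7.93, 7.85]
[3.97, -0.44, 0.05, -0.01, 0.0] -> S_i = 3.97*(-0.11)^i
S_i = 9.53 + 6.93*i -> [9.53, 16.46, 23.39, 30.32, 37.25]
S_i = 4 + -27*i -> [4, -23, -50, -77, -104]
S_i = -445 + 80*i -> [-445, -365, -285, -205, -125]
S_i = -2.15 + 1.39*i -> [-2.15, -0.76, 0.63, 2.02, 3.41]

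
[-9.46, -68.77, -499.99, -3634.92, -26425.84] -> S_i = -9.46*7.27^i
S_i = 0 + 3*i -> [0, 3, 6, 9, 12]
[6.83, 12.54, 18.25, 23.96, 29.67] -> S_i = 6.83 + 5.71*i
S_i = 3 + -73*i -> [3, -70, -143, -216, -289]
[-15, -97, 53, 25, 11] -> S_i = Random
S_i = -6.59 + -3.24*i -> [-6.59, -9.83, -13.07, -16.31, -19.55]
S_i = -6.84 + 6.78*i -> [-6.84, -0.06, 6.72, 13.5, 20.28]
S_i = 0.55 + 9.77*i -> [0.55, 10.32, 20.09, 29.86, 39.63]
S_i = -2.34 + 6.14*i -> [-2.34, 3.8, 9.94, 16.08, 22.22]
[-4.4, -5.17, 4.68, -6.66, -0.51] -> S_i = Random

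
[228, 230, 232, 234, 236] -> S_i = 228 + 2*i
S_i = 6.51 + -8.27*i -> [6.51, -1.76, -10.03, -18.3, -26.57]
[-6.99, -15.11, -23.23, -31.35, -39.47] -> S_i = -6.99 + -8.12*i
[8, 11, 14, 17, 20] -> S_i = 8 + 3*i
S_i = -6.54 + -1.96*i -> [-6.54, -8.5, -10.46, -12.42, -14.38]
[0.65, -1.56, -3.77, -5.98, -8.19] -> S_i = 0.65 + -2.21*i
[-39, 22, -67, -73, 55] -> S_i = Random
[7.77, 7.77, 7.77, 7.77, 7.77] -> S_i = 7.77*1.00^i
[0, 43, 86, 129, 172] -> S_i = 0 + 43*i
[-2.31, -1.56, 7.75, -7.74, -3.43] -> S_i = Random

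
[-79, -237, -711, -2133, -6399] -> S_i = -79*3^i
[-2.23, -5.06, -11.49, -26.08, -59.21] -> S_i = -2.23*2.27^i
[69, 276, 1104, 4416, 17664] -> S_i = 69*4^i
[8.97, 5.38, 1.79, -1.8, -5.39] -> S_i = 8.97 + -3.59*i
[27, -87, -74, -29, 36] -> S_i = Random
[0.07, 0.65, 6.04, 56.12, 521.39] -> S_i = 0.07*9.29^i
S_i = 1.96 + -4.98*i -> [1.96, -3.02, -8.0, -12.98, -17.96]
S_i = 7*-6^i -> [7, -42, 252, -1512, 9072]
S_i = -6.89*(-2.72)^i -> [-6.89, 18.74, -50.97, 138.65, -377.13]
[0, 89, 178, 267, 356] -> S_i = 0 + 89*i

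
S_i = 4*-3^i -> [4, -12, 36, -108, 324]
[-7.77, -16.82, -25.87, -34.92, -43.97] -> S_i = -7.77 + -9.05*i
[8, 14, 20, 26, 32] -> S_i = 8 + 6*i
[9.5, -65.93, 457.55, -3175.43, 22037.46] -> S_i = 9.50*(-6.94)^i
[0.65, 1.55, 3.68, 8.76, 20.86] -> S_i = 0.65*2.38^i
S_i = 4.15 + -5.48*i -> [4.15, -1.33, -6.81, -12.29, -17.77]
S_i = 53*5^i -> [53, 265, 1325, 6625, 33125]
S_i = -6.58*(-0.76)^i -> [-6.58, 5.0, -3.8, 2.89, -2.2]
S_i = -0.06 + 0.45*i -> [-0.06, 0.39, 0.84, 1.29, 1.74]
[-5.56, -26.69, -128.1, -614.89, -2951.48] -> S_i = -5.56*4.80^i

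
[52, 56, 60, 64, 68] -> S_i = 52 + 4*i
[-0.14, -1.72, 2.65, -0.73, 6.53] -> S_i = Random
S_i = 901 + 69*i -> [901, 970, 1039, 1108, 1177]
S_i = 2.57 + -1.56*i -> [2.57, 1.01, -0.55, -2.11, -3.67]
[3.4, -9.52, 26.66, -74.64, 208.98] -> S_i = 3.40*(-2.80)^i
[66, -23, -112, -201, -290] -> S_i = 66 + -89*i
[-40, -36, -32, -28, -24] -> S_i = -40 + 4*i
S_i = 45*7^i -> [45, 315, 2205, 15435, 108045]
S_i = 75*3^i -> [75, 225, 675, 2025, 6075]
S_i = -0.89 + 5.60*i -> [-0.89, 4.71, 10.31, 15.91, 21.51]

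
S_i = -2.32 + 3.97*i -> [-2.32, 1.65, 5.62, 9.59, 13.56]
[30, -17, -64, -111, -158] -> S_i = 30 + -47*i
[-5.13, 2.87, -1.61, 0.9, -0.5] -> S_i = -5.13*(-0.56)^i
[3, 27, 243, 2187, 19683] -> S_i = 3*9^i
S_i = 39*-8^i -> [39, -312, 2496, -19968, 159744]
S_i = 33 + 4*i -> [33, 37, 41, 45, 49]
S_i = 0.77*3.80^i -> [0.77, 2.93, 11.12, 42.25, 160.56]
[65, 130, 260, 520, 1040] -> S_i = 65*2^i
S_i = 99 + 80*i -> [99, 179, 259, 339, 419]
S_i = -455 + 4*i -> [-455, -451, -447, -443, -439]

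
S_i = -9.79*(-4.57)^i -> [-9.79, 44.74, -204.46, 934.4, -4270.19]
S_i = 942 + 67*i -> [942, 1009, 1076, 1143, 1210]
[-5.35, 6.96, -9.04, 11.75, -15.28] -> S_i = -5.35*(-1.30)^i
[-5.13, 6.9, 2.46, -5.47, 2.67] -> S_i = Random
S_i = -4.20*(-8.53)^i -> [-4.2, 35.83, -305.6, 2606.73, -22235.42]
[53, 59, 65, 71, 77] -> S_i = 53 + 6*i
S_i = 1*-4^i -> [1, -4, 16, -64, 256]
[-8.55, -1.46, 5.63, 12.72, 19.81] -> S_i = -8.55 + 7.09*i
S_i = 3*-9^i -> [3, -27, 243, -2187, 19683]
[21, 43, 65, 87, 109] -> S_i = 21 + 22*i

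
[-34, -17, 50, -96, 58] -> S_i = Random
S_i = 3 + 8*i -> [3, 11, 19, 27, 35]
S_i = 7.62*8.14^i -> [7.62, 62.03, 504.9, 4109.87, 33454.35]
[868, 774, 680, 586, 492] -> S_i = 868 + -94*i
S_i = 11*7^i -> [11, 77, 539, 3773, 26411]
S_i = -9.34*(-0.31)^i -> [-9.34, 2.9, -0.9, 0.28, -0.09]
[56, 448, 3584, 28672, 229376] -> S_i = 56*8^i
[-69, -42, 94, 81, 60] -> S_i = Random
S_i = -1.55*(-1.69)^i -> [-1.55, 2.62, -4.43, 7.48, -12.64]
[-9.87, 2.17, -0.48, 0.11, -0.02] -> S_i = -9.87*(-0.22)^i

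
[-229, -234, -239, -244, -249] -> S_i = -229 + -5*i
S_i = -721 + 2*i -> [-721, -719, -717, -715, -713]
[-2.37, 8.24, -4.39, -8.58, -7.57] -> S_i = Random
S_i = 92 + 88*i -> [92, 180, 268, 356, 444]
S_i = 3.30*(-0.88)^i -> [3.3, -2.9, 2.56, -2.25, 1.98]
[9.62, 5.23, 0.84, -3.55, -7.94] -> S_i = 9.62 + -4.39*i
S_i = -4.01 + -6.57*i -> [-4.01, -10.58, -17.15, -23.72, -30.29]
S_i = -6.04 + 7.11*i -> [-6.04, 1.07, 8.18, 15.29, 22.4]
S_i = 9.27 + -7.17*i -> [9.27, 2.1, -5.07, -12.24, -19.41]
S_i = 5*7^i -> [5, 35, 245, 1715, 12005]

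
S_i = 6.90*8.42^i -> [6.9, 58.1, 489.19, 4118.94, 34681.47]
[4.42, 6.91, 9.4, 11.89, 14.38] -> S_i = 4.42 + 2.49*i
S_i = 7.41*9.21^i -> [7.41, 68.25, 628.55, 5788.91, 53315.9]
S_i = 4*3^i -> [4, 12, 36, 108, 324]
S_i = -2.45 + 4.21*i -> [-2.45, 1.76, 5.97, 10.18, 14.39]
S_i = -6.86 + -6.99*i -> [-6.86, -13.85, -20.84, -27.83, -34.82]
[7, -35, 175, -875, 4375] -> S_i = 7*-5^i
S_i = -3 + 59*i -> [-3, 56, 115, 174, 233]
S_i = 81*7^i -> [81, 567, 3969, 27783, 194481]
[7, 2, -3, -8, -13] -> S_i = 7 + -5*i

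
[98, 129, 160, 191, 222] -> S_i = 98 + 31*i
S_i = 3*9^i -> [3, 27, 243, 2187, 19683]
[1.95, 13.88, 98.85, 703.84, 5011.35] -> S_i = 1.95*7.12^i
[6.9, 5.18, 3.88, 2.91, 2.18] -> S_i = 6.90*0.75^i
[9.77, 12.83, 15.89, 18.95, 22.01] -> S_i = 9.77 + 3.06*i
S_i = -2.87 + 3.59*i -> [-2.87, 0.72, 4.31, 7.9, 11.49]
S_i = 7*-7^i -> [7, -49, 343, -2401, 16807]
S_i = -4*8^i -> [-4, -32, -256, -2048, -16384]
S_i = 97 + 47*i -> [97, 144, 191, 238, 285]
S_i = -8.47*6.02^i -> [-8.47, -50.99, -306.96, -1847.88, -11124.22]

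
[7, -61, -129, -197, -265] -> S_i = 7 + -68*i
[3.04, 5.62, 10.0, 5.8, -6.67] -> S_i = Random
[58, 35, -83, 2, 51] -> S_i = Random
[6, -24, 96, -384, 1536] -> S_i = 6*-4^i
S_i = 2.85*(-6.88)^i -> [2.85, -19.61, 134.9, -928.13, 6385.55]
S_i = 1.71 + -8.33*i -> [1.71, -6.62, -14.95, -23.28, -31.61]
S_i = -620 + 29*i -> [-620, -591, -562, -533, -504]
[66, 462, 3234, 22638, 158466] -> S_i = 66*7^i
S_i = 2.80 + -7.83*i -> [2.8, -5.03, -12.86, -20.69, -28.52]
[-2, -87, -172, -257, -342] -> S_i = -2 + -85*i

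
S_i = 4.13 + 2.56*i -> [4.13, 6.69, 9.25, 11.81, 14.37]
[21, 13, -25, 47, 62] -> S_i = Random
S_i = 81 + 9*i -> [81, 90, 99, 108, 117]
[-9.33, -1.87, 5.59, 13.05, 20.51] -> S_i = -9.33 + 7.46*i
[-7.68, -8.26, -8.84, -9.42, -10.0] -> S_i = -7.68 + -0.58*i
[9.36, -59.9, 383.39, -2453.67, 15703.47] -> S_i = 9.36*(-6.40)^i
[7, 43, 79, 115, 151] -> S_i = 7 + 36*i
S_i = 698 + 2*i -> [698, 700, 702, 704, 706]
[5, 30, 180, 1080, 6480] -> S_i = 5*6^i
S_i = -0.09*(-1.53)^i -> [-0.09, 0.14, -0.21, 0.32, -0.49]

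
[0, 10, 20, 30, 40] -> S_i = 0 + 10*i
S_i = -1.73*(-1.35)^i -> [-1.73, 2.34, -3.15, 4.26, -5.75]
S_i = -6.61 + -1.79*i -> [-6.61, -8.4, -10.19, -11.98, -13.77]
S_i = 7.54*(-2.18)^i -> [7.54, -16.44, 35.83, -78.12, 170.29]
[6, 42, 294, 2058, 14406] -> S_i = 6*7^i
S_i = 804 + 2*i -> [804, 806, 808, 810, 812]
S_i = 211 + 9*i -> [211, 220, 229, 238, 247]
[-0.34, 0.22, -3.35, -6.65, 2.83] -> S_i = Random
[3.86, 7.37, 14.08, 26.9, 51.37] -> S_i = 3.86*1.91^i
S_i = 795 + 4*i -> [795, 799, 803, 807, 811]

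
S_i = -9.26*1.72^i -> [-9.26, -15.93, -27.39, -47.12, -81.04]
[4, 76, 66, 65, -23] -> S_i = Random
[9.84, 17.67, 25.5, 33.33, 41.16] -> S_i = 9.84 + 7.83*i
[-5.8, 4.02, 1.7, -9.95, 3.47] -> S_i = Random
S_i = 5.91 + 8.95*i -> [5.91, 14.86, 23.81, 32.76, 41.71]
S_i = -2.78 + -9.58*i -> [-2.78, -12.36, -21.94, -31.52, -41.1]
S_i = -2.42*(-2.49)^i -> [-2.42, 6.03, -15.0, 37.36, -93.03]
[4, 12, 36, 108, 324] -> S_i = 4*3^i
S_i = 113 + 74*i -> [113, 187, 261, 335, 409]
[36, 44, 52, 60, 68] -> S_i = 36 + 8*i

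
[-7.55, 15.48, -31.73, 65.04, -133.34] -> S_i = -7.55*(-2.05)^i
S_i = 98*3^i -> [98, 294, 882, 2646, 7938]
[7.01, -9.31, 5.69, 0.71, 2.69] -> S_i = Random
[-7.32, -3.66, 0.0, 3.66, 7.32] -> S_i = -7.32 + 3.66*i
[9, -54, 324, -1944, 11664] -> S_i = 9*-6^i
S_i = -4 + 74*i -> [-4, 70, 144, 218, 292]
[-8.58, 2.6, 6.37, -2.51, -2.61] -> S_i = Random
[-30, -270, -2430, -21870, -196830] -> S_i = -30*9^i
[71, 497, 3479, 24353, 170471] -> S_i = 71*7^i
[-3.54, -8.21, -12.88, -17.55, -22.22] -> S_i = -3.54 + -4.67*i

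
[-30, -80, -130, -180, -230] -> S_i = -30 + -50*i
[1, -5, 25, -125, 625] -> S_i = 1*-5^i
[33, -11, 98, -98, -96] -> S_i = Random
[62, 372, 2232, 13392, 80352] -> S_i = 62*6^i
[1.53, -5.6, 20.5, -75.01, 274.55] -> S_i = 1.53*(-3.66)^i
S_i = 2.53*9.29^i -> [2.53, 23.5, 218.35, 2028.47, 18844.45]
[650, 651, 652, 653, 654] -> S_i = 650 + 1*i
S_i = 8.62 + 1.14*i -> [8.62, 9.76, 10.9, 12.04, 13.18]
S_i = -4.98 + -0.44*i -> [-4.98, -5.42, -5.86, -6.3, -6.74]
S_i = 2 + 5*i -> [2, 7, 12, 17, 22]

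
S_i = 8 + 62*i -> [8, 70, 132, 194, 256]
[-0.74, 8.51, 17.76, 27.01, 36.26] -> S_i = -0.74 + 9.25*i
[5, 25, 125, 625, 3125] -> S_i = 5*5^i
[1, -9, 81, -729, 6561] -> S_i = 1*-9^i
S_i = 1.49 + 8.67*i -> [1.49, 10.16, 18.83, 27.5, 36.17]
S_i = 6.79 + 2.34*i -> [6.79, 9.13, 11.47, 13.81, 16.15]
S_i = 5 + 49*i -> [5, 54, 103, 152, 201]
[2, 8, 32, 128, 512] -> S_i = 2*4^i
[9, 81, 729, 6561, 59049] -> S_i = 9*9^i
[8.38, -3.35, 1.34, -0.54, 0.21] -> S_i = 8.38*(-0.40)^i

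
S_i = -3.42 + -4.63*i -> [-3.42, -8.05, -12.68, -17.31, -21.94]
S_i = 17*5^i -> [17, 85, 425, 2125, 10625]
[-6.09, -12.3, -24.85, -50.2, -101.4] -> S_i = -6.09*2.02^i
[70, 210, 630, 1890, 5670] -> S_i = 70*3^i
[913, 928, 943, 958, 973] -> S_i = 913 + 15*i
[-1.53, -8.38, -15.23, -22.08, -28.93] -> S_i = -1.53 + -6.85*i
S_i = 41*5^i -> [41, 205, 1025, 5125, 25625]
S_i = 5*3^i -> [5, 15, 45, 135, 405]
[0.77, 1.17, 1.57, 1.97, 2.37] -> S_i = 0.77 + 0.40*i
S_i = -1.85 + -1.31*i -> [-1.85, -3.16, -4.47, -5.78, -7.09]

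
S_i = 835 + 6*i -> [835, 841, 847, 853, 859]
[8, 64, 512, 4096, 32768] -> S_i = 8*8^i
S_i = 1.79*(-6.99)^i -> [1.79, -12.51, 87.46, -611.34, 4273.28]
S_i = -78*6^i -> [-78, -468, -2808, -16848, -101088]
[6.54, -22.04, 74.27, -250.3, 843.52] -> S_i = 6.54*(-3.37)^i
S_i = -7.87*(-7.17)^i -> [-7.87, 56.43, -404.59, 2900.9, -20799.43]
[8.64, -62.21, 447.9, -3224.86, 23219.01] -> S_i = 8.64*(-7.20)^i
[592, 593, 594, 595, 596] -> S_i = 592 + 1*i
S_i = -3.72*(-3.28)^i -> [-3.72, 12.2, -40.02, 131.27, -430.56]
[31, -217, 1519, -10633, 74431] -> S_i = 31*-7^i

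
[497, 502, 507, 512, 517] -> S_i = 497 + 5*i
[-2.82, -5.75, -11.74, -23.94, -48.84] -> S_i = -2.82*2.04^i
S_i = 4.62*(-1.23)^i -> [4.62, -5.68, 6.99, -8.6, 10.57]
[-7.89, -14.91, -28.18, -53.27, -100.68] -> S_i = -7.89*1.89^i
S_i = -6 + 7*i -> [-6, 1, 8, 15, 22]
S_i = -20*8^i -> [-20, -160, -1280, -10240, -81920]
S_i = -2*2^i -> [-2, -4, -8, -16, -32]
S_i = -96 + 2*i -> [-96, -94, -92, -90, -88]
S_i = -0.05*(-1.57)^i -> [-0.05, 0.08, -0.12, 0.19, -0.3]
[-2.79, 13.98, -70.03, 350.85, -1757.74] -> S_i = -2.79*(-5.01)^i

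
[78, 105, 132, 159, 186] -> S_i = 78 + 27*i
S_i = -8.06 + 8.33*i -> [-8.06, 0.27, 8.6, 16.93, 25.26]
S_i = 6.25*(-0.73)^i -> [6.25, -4.56, 3.33, -2.43, 1.77]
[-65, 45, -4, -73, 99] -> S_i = Random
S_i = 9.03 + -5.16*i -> [9.03, 3.87, -1.29, -6.45, -11.61]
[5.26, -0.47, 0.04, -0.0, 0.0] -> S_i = 5.26*(-0.09)^i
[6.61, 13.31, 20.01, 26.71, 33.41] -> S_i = 6.61 + 6.70*i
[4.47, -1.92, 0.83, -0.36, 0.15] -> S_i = 4.47*(-0.43)^i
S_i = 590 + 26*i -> [590, 616, 642, 668, 694]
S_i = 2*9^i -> [2, 18, 162, 1458, 13122]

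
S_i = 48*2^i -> [48, 96, 192, 384, 768]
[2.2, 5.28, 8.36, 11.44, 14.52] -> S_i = 2.20 + 3.08*i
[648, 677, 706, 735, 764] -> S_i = 648 + 29*i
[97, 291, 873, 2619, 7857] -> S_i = 97*3^i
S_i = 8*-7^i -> [8, -56, 392, -2744, 19208]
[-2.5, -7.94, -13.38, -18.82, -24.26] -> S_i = -2.50 + -5.44*i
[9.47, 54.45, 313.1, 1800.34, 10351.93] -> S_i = 9.47*5.75^i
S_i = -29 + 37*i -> [-29, 8, 45, 82, 119]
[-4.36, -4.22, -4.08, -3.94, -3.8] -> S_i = -4.36 + 0.14*i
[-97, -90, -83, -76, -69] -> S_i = -97 + 7*i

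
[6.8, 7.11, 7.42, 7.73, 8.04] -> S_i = 6.80 + 0.31*i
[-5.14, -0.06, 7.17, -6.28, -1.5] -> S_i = Random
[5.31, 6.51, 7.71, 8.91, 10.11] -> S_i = 5.31 + 1.20*i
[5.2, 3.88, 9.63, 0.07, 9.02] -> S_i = Random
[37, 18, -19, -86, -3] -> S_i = Random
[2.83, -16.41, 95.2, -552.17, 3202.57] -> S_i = 2.83*(-5.80)^i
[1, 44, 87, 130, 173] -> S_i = 1 + 43*i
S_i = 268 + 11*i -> [268, 279, 290, 301, 312]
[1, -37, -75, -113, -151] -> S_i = 1 + -38*i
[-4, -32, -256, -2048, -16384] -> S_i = -4*8^i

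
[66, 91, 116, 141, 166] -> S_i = 66 + 25*i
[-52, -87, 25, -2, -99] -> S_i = Random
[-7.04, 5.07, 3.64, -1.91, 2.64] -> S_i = Random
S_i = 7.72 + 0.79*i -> [7.72, 8.51, 9.3, 10.09, 10.88]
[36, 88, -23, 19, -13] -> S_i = Random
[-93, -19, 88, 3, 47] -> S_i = Random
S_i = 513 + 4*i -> [513, 517, 521, 525, 529]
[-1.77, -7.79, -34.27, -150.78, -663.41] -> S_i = -1.77*4.40^i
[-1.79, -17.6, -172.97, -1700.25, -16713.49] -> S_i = -1.79*9.83^i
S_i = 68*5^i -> [68, 340, 1700, 8500, 42500]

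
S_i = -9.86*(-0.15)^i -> [-9.86, 1.48, -0.22, 0.03, -0.0]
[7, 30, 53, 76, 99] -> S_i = 7 + 23*i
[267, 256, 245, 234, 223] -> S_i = 267 + -11*i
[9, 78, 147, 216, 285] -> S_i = 9 + 69*i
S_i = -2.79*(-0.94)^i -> [-2.79, 2.62, -2.47, 2.32, -2.18]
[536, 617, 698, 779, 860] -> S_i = 536 + 81*i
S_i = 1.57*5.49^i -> [1.57, 8.62, 47.32, 259.79, 1426.23]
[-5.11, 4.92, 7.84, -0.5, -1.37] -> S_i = Random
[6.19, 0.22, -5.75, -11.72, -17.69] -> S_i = 6.19 + -5.97*i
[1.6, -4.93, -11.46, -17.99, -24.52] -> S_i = 1.60 + -6.53*i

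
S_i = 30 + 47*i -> [30, 77, 124, 171, 218]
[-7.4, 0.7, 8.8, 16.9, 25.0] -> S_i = -7.40 + 8.10*i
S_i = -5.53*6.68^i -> [-5.53, -36.94, -246.76, -1648.37, -11011.11]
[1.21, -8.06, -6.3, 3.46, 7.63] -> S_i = Random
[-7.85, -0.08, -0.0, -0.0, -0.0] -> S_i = -7.85*0.01^i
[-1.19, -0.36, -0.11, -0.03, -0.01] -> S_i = -1.19*0.30^i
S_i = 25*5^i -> [25, 125, 625, 3125, 15625]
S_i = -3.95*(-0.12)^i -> [-3.95, 0.47, -0.06, 0.01, -0.0]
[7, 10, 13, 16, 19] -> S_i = 7 + 3*i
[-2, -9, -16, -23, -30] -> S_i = -2 + -7*i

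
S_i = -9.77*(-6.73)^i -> [-9.77, 65.75, -442.51, 2978.1, -20042.64]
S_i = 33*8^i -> [33, 264, 2112, 16896, 135168]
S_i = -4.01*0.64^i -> [-4.01, -2.57, -1.64, -1.05, -0.67]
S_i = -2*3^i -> [-2, -6, -18, -54, -162]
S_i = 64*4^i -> [64, 256, 1024, 4096, 16384]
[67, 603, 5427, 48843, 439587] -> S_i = 67*9^i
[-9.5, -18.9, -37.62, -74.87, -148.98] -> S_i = -9.50*1.99^i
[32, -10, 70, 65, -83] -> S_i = Random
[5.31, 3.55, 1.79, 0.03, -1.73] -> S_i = 5.31 + -1.76*i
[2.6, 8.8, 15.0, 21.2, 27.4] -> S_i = 2.60 + 6.20*i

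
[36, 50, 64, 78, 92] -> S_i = 36 + 14*i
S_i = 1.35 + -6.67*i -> [1.35, -5.32, -11.99, -18.66, -25.33]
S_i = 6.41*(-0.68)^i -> [6.41, -4.36, 2.96, -2.02, 1.37]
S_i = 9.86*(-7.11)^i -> [9.86, -70.1, 498.44, -3543.93, 25197.38]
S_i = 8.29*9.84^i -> [8.29, 81.57, 802.68, 7898.41, 77720.38]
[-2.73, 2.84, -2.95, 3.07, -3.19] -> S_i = -2.73*(-1.04)^i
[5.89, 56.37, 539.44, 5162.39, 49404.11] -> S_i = 5.89*9.57^i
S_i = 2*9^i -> [2, 18, 162, 1458, 13122]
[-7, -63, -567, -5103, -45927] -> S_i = -7*9^i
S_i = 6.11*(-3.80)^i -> [6.11, -23.22, 88.23, -335.27, 1274.02]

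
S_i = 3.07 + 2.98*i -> [3.07, 6.05, 9.03, 12.01, 14.99]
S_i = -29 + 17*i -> [-29, -12, 5, 22, 39]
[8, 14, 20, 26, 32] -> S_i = 8 + 6*i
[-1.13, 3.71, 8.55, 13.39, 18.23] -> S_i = -1.13 + 4.84*i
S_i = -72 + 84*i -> [-72, 12, 96, 180, 264]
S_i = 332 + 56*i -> [332, 388, 444, 500, 556]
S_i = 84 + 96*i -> [84, 180, 276, 372, 468]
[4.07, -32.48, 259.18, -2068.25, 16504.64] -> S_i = 4.07*(-7.98)^i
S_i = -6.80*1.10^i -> [-6.8, -7.48, -8.23, -9.05, -9.96]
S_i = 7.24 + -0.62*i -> [7.24, 6.62, 6.0, 5.38, 4.76]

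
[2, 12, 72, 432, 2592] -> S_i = 2*6^i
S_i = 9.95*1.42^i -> [9.95, 14.13, 20.06, 28.49, 40.46]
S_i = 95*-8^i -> [95, -760, 6080, -48640, 389120]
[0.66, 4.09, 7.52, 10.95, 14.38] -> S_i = 0.66 + 3.43*i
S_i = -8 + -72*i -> [-8, -80, -152, -224, -296]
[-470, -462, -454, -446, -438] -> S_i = -470 + 8*i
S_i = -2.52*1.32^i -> [-2.52, -3.33, -4.39, -5.8, -7.65]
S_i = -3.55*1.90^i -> [-3.55, -6.74, -12.82, -24.35, -46.26]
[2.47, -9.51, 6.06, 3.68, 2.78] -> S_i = Random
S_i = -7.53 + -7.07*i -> [-7.53, -14.6, -21.67, -28.74, -35.81]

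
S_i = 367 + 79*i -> [367, 446, 525, 604, 683]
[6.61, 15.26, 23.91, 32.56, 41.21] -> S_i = 6.61 + 8.65*i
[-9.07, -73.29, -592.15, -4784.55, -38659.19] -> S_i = -9.07*8.08^i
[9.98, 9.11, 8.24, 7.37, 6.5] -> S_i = 9.98 + -0.87*i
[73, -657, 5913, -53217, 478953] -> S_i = 73*-9^i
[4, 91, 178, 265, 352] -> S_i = 4 + 87*i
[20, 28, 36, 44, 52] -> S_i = 20 + 8*i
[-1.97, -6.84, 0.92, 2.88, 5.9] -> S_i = Random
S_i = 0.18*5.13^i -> [0.18, 0.92, 4.74, 24.3, 124.66]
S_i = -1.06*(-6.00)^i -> [-1.06, 6.36, -38.16, 228.96, -1373.76]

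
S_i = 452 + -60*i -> [452, 392, 332, 272, 212]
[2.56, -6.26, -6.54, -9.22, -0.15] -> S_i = Random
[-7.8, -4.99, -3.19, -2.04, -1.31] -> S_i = -7.80*0.64^i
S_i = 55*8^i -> [55, 440, 3520, 28160, 225280]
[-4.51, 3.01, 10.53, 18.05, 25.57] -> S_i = -4.51 + 7.52*i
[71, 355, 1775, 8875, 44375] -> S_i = 71*5^i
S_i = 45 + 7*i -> [45, 52, 59, 66, 73]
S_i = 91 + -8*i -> [91, 83, 75, 67, 59]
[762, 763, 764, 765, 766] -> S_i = 762 + 1*i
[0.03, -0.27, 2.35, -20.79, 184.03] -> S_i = 0.03*(-8.85)^i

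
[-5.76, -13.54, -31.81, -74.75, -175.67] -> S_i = -5.76*2.35^i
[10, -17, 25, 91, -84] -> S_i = Random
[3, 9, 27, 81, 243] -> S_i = 3*3^i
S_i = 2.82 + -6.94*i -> [2.82, -4.12, -11.06, -18.0, -24.94]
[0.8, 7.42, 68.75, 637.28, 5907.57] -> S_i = 0.80*9.27^i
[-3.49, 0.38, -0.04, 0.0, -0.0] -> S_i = -3.49*(-0.11)^i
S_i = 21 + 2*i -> [21, 23, 25, 27, 29]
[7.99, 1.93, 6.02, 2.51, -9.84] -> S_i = Random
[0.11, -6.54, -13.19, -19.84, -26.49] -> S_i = 0.11 + -6.65*i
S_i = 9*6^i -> [9, 54, 324, 1944, 11664]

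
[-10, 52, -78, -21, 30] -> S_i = Random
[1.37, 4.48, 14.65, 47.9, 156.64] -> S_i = 1.37*3.27^i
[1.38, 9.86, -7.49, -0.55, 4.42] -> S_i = Random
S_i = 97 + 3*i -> [97, 100, 103, 106, 109]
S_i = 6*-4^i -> [6, -24, 96, -384, 1536]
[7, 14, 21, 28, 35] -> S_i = 7 + 7*i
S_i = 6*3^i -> [6, 18, 54, 162, 486]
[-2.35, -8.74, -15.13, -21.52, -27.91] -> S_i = -2.35 + -6.39*i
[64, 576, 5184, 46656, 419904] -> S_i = 64*9^i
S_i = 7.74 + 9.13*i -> [7.74, 16.87, 26.0, 35.13, 44.26]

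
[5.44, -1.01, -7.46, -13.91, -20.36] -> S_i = 5.44 + -6.45*i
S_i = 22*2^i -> [22, 44, 88, 176, 352]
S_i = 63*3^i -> [63, 189, 567, 1701, 5103]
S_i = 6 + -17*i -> [6, -11, -28, -45, -62]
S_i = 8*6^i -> [8, 48, 288, 1728, 10368]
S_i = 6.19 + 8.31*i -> [6.19, 14.5, 22.81, 31.12, 39.43]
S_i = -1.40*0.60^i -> [-1.4, -0.84, -0.5, -0.3, -0.18]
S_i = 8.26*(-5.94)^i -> [8.26, -49.06, 291.44, -1731.17, 10283.14]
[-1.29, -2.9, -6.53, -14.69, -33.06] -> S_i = -1.29*2.25^i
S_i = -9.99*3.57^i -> [-9.99, -35.66, -127.32, -454.54, -1622.7]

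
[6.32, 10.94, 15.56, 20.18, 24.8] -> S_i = 6.32 + 4.62*i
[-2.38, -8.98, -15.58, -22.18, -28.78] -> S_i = -2.38 + -6.60*i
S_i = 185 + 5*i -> [185, 190, 195, 200, 205]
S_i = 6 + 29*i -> [6, 35, 64, 93, 122]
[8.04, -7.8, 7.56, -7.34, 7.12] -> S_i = 8.04*(-0.97)^i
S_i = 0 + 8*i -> [0, 8, 16, 24, 32]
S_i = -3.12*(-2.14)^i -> [-3.12, 6.68, -14.29, 30.58, -65.43]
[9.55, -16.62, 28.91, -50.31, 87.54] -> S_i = 9.55*(-1.74)^i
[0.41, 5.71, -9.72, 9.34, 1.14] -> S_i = Random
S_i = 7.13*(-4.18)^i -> [7.13, -29.8, 124.58, -520.74, 2176.68]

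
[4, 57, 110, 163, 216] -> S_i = 4 + 53*i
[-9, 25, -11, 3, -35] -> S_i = Random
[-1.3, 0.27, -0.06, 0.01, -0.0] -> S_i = -1.30*(-0.21)^i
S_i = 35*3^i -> [35, 105, 315, 945, 2835]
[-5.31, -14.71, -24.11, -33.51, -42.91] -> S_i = -5.31 + -9.40*i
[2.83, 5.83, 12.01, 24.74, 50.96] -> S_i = 2.83*2.06^i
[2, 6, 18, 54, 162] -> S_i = 2*3^i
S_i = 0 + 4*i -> [0, 4, 8, 12, 16]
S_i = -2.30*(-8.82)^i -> [-2.3, 20.29, -178.92, 1578.1, -13918.81]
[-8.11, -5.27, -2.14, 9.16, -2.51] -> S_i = Random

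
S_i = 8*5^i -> [8, 40, 200, 1000, 5000]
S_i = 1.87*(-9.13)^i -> [1.87, -17.07, 155.88, -1423.16, 12993.46]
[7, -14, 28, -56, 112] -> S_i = 7*-2^i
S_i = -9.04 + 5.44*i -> [-9.04, -3.6, 1.84, 7.28, 12.72]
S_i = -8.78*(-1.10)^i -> [-8.78, 9.66, -10.62, 11.69, -12.85]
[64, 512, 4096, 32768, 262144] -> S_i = 64*8^i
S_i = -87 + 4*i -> [-87, -83, -79, -75, -71]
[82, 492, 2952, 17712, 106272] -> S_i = 82*6^i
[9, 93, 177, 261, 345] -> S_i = 9 + 84*i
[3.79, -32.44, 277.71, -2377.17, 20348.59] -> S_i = 3.79*(-8.56)^i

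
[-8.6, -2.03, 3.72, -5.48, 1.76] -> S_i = Random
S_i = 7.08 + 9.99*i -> [7.08, 17.07, 27.06, 37.05, 47.04]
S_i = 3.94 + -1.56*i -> [3.94, 2.38, 0.82, -0.74, -2.3]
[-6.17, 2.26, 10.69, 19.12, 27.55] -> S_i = -6.17 + 8.43*i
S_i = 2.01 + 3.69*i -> [2.01, 5.7, 9.39, 13.08, 16.77]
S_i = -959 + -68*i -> [-959, -1027, -1095, -1163, -1231]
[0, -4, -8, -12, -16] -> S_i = 0 + -4*i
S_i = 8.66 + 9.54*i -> [8.66, 18.2, 27.74, 37.28, 46.82]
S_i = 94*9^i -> [94, 846, 7614, 68526, 616734]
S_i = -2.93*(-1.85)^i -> [-2.93, 5.42, -10.03, 18.55, -34.32]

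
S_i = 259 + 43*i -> [259, 302, 345, 388, 431]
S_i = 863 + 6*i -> [863, 869, 875, 881, 887]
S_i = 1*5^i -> [1, 5, 25, 125, 625]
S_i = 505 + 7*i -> [505, 512, 519, 526, 533]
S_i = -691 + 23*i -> [-691, -668, -645, -622, -599]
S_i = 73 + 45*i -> [73, 118, 163, 208, 253]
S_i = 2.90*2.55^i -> [2.9, 7.4, 18.86, 48.09, 122.62]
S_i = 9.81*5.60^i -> [9.81, 54.94, 307.64, 1722.79, 9647.64]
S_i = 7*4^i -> [7, 28, 112, 448, 1792]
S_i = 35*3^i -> [35, 105, 315, 945, 2835]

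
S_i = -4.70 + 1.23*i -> [-4.7, -3.47, -2.24, -1.01, 0.22]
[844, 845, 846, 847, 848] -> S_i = 844 + 1*i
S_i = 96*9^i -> [96, 864, 7776, 69984, 629856]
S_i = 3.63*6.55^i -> [3.63, 23.78, 155.74, 1020.07, 6681.47]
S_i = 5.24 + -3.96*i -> [5.24, 1.28, -2.68, -6.64, -10.6]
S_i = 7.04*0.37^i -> [7.04, 2.6, 0.96, 0.36, 0.13]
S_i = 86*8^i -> [86, 688, 5504, 44032, 352256]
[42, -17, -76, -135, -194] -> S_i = 42 + -59*i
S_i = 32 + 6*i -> [32, 38, 44, 50, 56]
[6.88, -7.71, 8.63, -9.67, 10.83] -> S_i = 6.88*(-1.12)^i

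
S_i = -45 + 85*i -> [-45, 40, 125, 210, 295]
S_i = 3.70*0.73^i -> [3.7, 2.7, 1.97, 1.44, 1.05]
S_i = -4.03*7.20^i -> [-4.03, -29.02, -208.92, -1504.19, -10830.16]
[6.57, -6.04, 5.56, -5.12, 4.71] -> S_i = 6.57*(-0.92)^i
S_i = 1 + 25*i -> [1, 26, 51, 76, 101]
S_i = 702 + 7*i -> [702, 709, 716, 723, 730]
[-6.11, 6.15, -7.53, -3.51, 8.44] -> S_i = Random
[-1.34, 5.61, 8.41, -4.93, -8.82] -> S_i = Random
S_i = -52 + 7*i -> [-52, -45, -38, -31, -24]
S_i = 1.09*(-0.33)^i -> [1.09, -0.36, 0.12, -0.04, 0.01]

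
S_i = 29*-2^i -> [29, -58, 116, -232, 464]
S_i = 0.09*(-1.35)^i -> [0.09, -0.12, 0.16, -0.22, 0.3]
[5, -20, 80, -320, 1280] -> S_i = 5*-4^i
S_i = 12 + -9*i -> [12, 3, -6, -15, -24]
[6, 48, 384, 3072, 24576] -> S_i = 6*8^i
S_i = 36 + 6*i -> [36, 42, 48, 54, 60]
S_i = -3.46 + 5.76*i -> [-3.46, 2.3, 8.06, 13.82, 19.58]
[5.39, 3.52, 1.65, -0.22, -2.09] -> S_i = 5.39 + -1.87*i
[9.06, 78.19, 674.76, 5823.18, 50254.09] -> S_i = 9.06*8.63^i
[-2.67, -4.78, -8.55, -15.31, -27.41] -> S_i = -2.67*1.79^i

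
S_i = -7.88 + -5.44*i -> [-7.88, -13.32, -18.76, -24.2, -29.64]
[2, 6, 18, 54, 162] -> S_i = 2*3^i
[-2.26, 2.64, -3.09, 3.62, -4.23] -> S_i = -2.26*(-1.17)^i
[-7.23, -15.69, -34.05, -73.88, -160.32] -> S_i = -7.23*2.17^i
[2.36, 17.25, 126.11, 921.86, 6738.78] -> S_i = 2.36*7.31^i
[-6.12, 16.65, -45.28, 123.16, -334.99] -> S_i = -6.12*(-2.72)^i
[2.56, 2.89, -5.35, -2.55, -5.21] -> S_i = Random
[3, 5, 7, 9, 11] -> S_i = 3 + 2*i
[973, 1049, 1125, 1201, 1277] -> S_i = 973 + 76*i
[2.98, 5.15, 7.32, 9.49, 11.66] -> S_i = 2.98 + 2.17*i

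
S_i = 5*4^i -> [5, 20, 80, 320, 1280]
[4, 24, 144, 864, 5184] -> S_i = 4*6^i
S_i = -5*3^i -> [-5, -15, -45, -135, -405]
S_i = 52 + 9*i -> [52, 61, 70, 79, 88]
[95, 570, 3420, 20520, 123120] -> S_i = 95*6^i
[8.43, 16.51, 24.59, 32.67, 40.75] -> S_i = 8.43 + 8.08*i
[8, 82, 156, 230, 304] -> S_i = 8 + 74*i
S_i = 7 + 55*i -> [7, 62, 117, 172, 227]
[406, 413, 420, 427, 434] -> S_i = 406 + 7*i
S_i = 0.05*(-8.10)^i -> [0.05, -0.4, 3.28, -26.57, 215.23]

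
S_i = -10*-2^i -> [-10, 20, -40, 80, -160]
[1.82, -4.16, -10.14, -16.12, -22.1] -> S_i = 1.82 + -5.98*i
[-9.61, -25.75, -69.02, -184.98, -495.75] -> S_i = -9.61*2.68^i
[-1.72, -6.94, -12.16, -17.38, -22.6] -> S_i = -1.72 + -5.22*i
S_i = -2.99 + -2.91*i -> [-2.99, -5.9, -8.81, -11.72, -14.63]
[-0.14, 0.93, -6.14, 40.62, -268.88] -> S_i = -0.14*(-6.62)^i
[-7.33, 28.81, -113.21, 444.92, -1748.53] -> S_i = -7.33*(-3.93)^i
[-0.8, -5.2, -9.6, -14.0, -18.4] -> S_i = -0.80 + -4.40*i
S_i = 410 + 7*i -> [410, 417, 424, 431, 438]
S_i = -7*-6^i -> [-7, 42, -252, 1512, -9072]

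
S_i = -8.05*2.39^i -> [-8.05, -19.24, -45.98, -109.9, -262.66]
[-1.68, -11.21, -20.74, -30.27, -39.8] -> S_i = -1.68 + -9.53*i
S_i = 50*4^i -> [50, 200, 800, 3200, 12800]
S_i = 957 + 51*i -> [957, 1008, 1059, 1110, 1161]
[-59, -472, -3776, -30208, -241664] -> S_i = -59*8^i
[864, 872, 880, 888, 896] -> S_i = 864 + 8*i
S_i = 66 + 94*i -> [66, 160, 254, 348, 442]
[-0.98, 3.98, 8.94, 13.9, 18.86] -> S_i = -0.98 + 4.96*i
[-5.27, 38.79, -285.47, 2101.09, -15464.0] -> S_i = -5.27*(-7.36)^i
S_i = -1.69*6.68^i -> [-1.69, -11.29, -75.41, -503.75, -3365.06]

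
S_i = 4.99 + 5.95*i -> [4.99, 10.94, 16.89, 22.84, 28.79]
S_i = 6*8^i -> [6, 48, 384, 3072, 24576]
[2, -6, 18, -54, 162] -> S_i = 2*-3^i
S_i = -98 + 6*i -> [-98, -92, -86, -80, -74]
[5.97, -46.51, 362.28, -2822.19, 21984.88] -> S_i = 5.97*(-7.79)^i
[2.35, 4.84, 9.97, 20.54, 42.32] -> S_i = 2.35*2.06^i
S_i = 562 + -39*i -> [562, 523, 484, 445, 406]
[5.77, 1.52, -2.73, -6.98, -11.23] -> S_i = 5.77 + -4.25*i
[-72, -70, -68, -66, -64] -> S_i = -72 + 2*i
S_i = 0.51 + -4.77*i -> [0.51, -4.26, -9.03, -13.8, -18.57]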